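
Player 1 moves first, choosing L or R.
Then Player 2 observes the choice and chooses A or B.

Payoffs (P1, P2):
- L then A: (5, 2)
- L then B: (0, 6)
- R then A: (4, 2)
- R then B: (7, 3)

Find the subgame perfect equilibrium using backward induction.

P1 plays R, P2 plays B after L and B after R; Payoff (7, 3)

Work:
Backward induction:
After L: P2 chooses B → P1 gets 0
After R: P2 chooses B → P1 gets 7
P1 chooses R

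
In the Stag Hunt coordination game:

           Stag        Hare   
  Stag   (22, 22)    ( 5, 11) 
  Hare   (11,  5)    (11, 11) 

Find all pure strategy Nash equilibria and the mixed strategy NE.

Pure NE: (Stag, Stag) and (Hare, Hare); Mixed NE: p = 0.3529, q = 0.3529

Work:
Check pure NE:
(Stag, Stag): (22, 22) - no unilateral deviation beneficial
(Hare, Hare): (11, 11) - no unilateral deviation beneficial
Mixed NE: P1 plays Stag with p = 0.3529, P2 plays Stag with q = 0.3529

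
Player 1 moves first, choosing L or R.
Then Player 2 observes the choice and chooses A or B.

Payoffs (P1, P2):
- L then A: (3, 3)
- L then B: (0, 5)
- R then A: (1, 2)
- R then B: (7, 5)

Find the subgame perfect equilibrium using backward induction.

P1 plays R, P2 plays B after L and B after R; Payoff (7, 5)

Work:
Backward induction:
After L: P2 chooses B → P1 gets 0
After R: P2 chooses B → P1 gets 7
P1 chooses R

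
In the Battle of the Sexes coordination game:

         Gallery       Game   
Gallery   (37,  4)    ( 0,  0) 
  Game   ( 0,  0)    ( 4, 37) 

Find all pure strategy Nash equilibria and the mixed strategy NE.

Pure NE: (Gallery, Gallery) and (Game, Game); Mixed NE: p = 0.9024, q = 0.0976

Work:
Check pure NE:
(Gallery, Gallery): (37, 4) - no unilateral deviation beneficial
(Game, Game): (4, 37) - no unilateral deviation beneficial
Mixed NE: P1 plays Gallery with p = 0.9024, P2 plays Gallery with q = 0.0976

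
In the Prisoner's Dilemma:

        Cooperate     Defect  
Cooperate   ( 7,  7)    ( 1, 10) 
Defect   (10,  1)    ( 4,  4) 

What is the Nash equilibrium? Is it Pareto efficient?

(Defect, Defect) is NE; not Pareto efficient

Work:
Defect dominates Cooperate for both players:
If P2 cooperates: Defect (10) > Cooperate (7)
If P2 defects: Defect (4) > Cooperate (1)
NE: (Defect, Defect) with payoff (4, 4)
But (Cooperate, Cooperate) = (7, 7) Pareto dominates (4, 4)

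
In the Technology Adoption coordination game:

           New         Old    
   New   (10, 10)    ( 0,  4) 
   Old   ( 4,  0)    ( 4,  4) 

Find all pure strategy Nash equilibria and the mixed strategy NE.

Pure NE: (New, New) and (Old, Old); Mixed NE: p = 0.4, q = 0.4

Work:
Check pure NE:
(New, New): (10, 10) - no unilateral deviation beneficial
(Old, Old): (4, 4) - no unilateral deviation beneficial
Mixed NE: P1 plays New with p = 0.4, P2 plays New with q = 0.4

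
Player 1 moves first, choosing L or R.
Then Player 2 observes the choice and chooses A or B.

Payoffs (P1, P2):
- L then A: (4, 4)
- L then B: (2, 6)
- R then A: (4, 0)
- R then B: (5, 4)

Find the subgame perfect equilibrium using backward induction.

P1 plays R, P2 plays B after L and B after R; Payoff (5, 4)

Work:
Backward induction:
After L: P2 chooses B → P1 gets 2
After R: P2 chooses B → P1 gets 5
P1 chooses R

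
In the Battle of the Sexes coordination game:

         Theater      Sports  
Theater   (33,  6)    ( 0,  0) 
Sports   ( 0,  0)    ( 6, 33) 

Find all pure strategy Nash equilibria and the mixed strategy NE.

Pure NE: (Theater, Theater) and (Sports, Sports); Mixed NE: p = 0.8462, q = 0.1538

Work:
Check pure NE:
(Theater, Theater): (33, 6) - no unilateral deviation beneficial
(Sports, Sports): (6, 33) - no unilateral deviation beneficial
Mixed NE: P1 plays Theater with p = 0.8462, P2 plays Theater with q = 0.1538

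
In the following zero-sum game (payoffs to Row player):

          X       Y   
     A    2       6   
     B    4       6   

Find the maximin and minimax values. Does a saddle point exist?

Maximin = 4, Minimax = 4, Saddle: True

Work:
Row minimums: [2, 4] → maximin = 4
Column maximums: [4, 6] → minimax = 4
Saddle point exists! Game value = 4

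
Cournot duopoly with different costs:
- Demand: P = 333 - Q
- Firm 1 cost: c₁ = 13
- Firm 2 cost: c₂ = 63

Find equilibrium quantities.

q₁* = 123.33, q₂* = 73.33

Work:
Reaction: q₁ = (333 - 13 - q₂)/2
Reaction: q₂ = (333 - 63 - q₁)/2
Solve simultaneously:
q₁* = (333 - 2×13 + 63)/3 = 123.33
q₂* = (333 - 2×63 + 13)/3 = 73.33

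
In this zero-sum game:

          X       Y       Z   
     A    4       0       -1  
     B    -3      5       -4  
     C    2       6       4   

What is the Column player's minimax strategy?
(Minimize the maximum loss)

Column should play X or Z (all achieve the minimum), value = 4

Work:
Column player minimizes Row's maximum payoff:
Column X: max payoff to Row = 4
Column Y: max payoff to Row = 6
Column Z: max payoff to Row = 4
Minimum is 4, achieved by columns X, Z (tied).
Each of X or Z is a minimax strategy.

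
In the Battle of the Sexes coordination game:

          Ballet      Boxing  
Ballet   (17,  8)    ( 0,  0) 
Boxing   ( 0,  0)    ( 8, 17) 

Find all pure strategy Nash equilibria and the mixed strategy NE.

Pure NE: (Ballet, Ballet) and (Boxing, Boxing); Mixed NE: p = 0.68, q = 0.32

Work:
Check pure NE:
(Ballet, Ballet): (17, 8) - no unilateral deviation beneficial
(Boxing, Boxing): (8, 17) - no unilateral deviation beneficial
Mixed NE: P1 plays Ballet with p = 0.68, P2 plays Ballet with q = 0.32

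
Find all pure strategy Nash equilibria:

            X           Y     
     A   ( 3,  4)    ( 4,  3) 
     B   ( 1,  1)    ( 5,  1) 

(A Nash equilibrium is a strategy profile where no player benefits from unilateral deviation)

Nash equilibrium: (A, X), (B, Y)

Work:
Best responses:
  P1 vs X: payoffs [3, 1] → best response A (payoff 3)
  P1 vs Y: payoffs [4, 5] → best response B (payoff 5)
  P2 vs A: payoffs [4, 3] → best response X (payoff 4)
  P2 vs B: payoffs [1, 1] → best response X/Y (payoff 1)
Mutual best responses: (A,X), (B,Y) → Nash equilibria.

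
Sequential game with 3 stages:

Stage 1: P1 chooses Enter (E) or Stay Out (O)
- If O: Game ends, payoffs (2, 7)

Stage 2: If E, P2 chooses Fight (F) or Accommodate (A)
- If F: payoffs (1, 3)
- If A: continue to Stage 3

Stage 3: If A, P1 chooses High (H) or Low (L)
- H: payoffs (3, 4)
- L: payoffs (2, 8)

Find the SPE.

SPE: (E, A, H); Outcome (3, 4)

Work:
Stage 3: P1 chooses H (3 vs 2)
Stage 2: P2: F->3, A->4 (anticipating H). Choose A
Stage 1: P1: O->2, E->3 (anticipating A, H). Choose E
SPE path: E -> A -> H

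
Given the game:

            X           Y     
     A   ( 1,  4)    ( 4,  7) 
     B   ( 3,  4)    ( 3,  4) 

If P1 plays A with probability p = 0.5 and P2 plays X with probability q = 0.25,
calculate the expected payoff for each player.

E[P1] = 3.125, E[P2] = 5.125

Work:
E[P1] = p·q·π₁(A,X) + p·(1-q)·π₁(A,Y) + (1-p)·q·π₁(B,X) + (1-p)·(1-q)·π₁(B,Y)
= 0.5·0.25·1 + 0.5·0.75·4 + 0.5·0.25·3 + 0.5·0.75·3
= 3.125

E[P2] = 5.125 (similar calculation)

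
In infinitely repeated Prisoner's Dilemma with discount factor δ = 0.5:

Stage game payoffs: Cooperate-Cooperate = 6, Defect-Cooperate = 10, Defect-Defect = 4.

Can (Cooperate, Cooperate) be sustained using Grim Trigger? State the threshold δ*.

δ* = 0.6667; since δ = 0.5 < 0.6667, cooperation cannot be sustained

Work:
For Grim Trigger:
Cooperate forever: 6/(1-δ)
Defect then punished: 10 + 4·δ/(1-δ)
Need: 6/(1-δ) ≥ 10 + 4·δ/(1-δ)
Solving: δ ≥ (T-R)/(T-P) = (10-6)/(10-4) = 0.6667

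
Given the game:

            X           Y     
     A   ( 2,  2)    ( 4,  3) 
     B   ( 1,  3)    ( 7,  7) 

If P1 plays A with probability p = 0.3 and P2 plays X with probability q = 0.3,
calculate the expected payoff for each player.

E[P1] = 4.66, E[P2] = 4.87

Work:
E[P1] = p·q·π₁(A,X) + p·(1-q)·π₁(A,Y) + (1-p)·q·π₁(B,X) + (1-p)·(1-q)·π₁(B,Y)
= 0.3·0.3·2 + 0.3·0.7·4 + 0.7·0.3·1 + 0.7·0.7·7
= 4.66

E[P2] = 4.87 (similar calculation)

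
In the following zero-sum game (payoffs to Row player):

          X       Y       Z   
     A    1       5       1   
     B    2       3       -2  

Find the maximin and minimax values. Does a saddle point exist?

Maximin = 1, Minimax = 1, Saddle: True

Work:
Row minimums: [1, -2] → maximin = 1
Column maximums: [2, 5, 1] → minimax = 1
Saddle point exists! Game value = 1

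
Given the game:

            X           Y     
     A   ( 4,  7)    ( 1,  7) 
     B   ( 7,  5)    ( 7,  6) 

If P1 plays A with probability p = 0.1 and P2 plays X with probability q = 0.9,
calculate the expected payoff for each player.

E[P1] = 6.67, E[P2] = 5.29

Work:
E[P1] = p·q·π₁(A,X) + p·(1-q)·π₁(A,Y) + (1-p)·q·π₁(B,X) + (1-p)·(1-q)·π₁(B,Y)
= 0.1·0.9·4 + 0.1·0.1·1 + 0.9·0.9·7 + 0.9·0.1·7
= 6.67

E[P2] = 5.29 (similar calculation)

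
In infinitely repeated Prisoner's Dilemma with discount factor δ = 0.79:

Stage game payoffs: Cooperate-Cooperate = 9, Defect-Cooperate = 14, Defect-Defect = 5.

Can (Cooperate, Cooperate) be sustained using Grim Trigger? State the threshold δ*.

δ* = 0.5556; since δ = 0.79 ≥ 0.5556, cooperation can be sustained

Work:
For Grim Trigger:
Cooperate forever: 9/(1-δ)
Defect then punished: 14 + 5·δ/(1-δ)
Need: 9/(1-δ) ≥ 14 + 5·δ/(1-δ)
Solving: δ ≥ (T-R)/(T-P) = (14-9)/(14-5) = 0.5556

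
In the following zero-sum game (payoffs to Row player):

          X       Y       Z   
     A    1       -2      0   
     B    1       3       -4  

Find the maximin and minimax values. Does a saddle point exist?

Maximin = -2, Minimax = 0, Saddle: False

Work:
Row minimums: [-2, -4] → maximin = -2
Column maximums: [1, 3, 0] → minimax = 0
No saddle point (maximin ≠ minimax). Mixed strategy needed.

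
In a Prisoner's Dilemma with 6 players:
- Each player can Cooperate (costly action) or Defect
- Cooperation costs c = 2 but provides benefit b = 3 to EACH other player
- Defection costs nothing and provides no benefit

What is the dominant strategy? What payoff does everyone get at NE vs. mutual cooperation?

Dominant: Defect; NE payoff = 0; Coop payoff = 13

Work:
Defect dominates (saves cost c = 2, benefit to others is external)
NE: All defect → everyone gets 0
If all cooperate: each receives (5)×3 - 2 = 13
Social dilemma: 13 > 0 but NE gives 0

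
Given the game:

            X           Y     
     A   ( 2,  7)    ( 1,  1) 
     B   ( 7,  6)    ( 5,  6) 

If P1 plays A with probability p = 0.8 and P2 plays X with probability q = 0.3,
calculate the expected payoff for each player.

E[P1] = 2.16, E[P2] = 3.44

Work:
E[P1] = p·q·π₁(A,X) + p·(1-q)·π₁(A,Y) + (1-p)·q·π₁(B,X) + (1-p)·(1-q)·π₁(B,Y)
= 0.8·0.3·2 + 0.8·0.7·1 + 0.2·0.3·7 + 0.2·0.7·5
= 2.16

E[P2] = 3.44 (similar calculation)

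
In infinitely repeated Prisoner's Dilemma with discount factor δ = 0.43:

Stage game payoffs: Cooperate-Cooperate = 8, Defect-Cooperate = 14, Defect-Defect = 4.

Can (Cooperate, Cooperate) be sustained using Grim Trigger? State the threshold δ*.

δ* = 0.6; since δ = 0.43 < 0.6, cooperation cannot be sustained

Work:
For Grim Trigger:
Cooperate forever: 8/(1-δ)
Defect then punished: 14 + 4·δ/(1-δ)
Need: 8/(1-δ) ≥ 14 + 4·δ/(1-δ)
Solving: δ ≥ (T-R)/(T-P) = (14-8)/(14-4) = 0.6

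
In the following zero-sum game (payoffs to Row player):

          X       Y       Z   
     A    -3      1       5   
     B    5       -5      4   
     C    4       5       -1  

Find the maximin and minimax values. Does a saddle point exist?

Maximin = -1, Minimax = 5, Saddle: False

Work:
Row minimums: [-3, -5, -1] → maximin = -1
Column maximums: [5, 5, 5] → minimax = 5
No saddle point (maximin ≠ minimax). Mixed strategy needed.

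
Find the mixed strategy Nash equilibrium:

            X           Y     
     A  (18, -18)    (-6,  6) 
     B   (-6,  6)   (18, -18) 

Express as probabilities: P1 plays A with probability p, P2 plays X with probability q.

p = 0.5, q = 0.5

Work:
Find probabilities that make opponent indifferent:
P2 chooses q to make P1 indifferent between A and B
P1 chooses p to make P2 indifferent between X and Y
Mixed NE: P1 plays (A: 0.5, B: 0.5), P2 plays (X: 0.5, Y: 0.5)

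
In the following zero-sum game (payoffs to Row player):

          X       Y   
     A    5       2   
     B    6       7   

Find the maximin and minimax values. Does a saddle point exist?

Maximin = 6, Minimax = 6, Saddle: True

Work:
Row minimums: [2, 6] → maximin = 6
Column maximums: [6, 7] → minimax = 6
Saddle point exists! Game value = 6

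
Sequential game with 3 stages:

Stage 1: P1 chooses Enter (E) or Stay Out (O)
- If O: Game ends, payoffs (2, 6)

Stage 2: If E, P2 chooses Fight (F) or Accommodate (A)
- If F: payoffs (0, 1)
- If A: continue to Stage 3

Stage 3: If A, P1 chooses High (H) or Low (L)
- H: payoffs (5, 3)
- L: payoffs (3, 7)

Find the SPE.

SPE: (E, A, H); Outcome (5, 3)

Work:
Stage 3: P1 chooses H (5 vs 3)
Stage 2: P2: F->1, A->3 (anticipating H). Choose A
Stage 1: P1: O->2, E->5 (anticipating A, H). Choose E
SPE path: E -> A -> H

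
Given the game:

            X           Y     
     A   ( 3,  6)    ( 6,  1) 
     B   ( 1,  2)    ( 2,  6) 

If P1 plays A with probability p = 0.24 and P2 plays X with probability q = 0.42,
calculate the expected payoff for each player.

E[P1] = 2.3384, E[P2] = 4.0272

Work:
E[P1] = p·q·π₁(A,X) + p·(1-q)·π₁(A,Y) + (1-p)·q·π₁(B,X) + (1-p)·(1-q)·π₁(B,Y)
= 0.24·0.42·3 + 0.24·0.58·6 + 0.76·0.42·1 + 0.76·0.58·2
= 2.3384

E[P2] = 4.0272 (similar calculation)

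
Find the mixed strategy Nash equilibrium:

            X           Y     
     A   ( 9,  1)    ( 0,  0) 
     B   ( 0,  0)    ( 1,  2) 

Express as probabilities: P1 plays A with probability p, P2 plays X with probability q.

p = 0.6667, q = 0.1

Work:
Find probabilities that make opponent indifferent:
P2 chooses q to make P1 indifferent between A and B
P1 chooses p to make P2 indifferent between X and Y
Mixed NE: P1 plays (A: 0.6667, B: 0.3333), P2 plays (X: 0.1, Y: 0.9)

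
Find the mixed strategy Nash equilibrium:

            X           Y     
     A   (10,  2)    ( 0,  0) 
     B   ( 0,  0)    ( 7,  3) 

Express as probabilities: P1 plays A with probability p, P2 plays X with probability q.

p = 0.6, q = 0.4118

Work:
Find probabilities that make opponent indifferent:
P2 chooses q to make P1 indifferent between A and B
P1 chooses p to make P2 indifferent between X and Y
Mixed NE: P1 plays (A: 0.6, B: 0.4), P2 plays (X: 0.4118, Y: 0.5882)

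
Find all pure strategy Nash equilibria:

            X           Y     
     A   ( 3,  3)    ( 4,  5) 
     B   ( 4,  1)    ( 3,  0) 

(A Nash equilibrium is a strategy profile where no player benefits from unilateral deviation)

Nash equilibrium: (A, Y), (B, X)

Work:
Best responses:
  P1 vs X: payoffs [3, 4] → best response B (payoff 4)
  P1 vs Y: payoffs [4, 3] → best response A (payoff 4)
  P2 vs A: payoffs [3, 5] → best response Y (payoff 5)
  P2 vs B: payoffs [1, 0] → best response X (payoff 1)
Mutual best responses: (A,Y), (B,X) → Nash equilibria.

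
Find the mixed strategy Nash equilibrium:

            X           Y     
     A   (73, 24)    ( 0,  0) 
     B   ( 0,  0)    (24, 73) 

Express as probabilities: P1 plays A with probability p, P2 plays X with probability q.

p = 0.7526, q = 0.2474

Work:
Find probabilities that make opponent indifferent:
P2 chooses q to make P1 indifferent between A and B
P1 chooses p to make P2 indifferent between X and Y
Mixed NE: P1 plays (A: 0.7526, B: 0.2474), P2 plays (X: 0.2474, Y: 0.7526)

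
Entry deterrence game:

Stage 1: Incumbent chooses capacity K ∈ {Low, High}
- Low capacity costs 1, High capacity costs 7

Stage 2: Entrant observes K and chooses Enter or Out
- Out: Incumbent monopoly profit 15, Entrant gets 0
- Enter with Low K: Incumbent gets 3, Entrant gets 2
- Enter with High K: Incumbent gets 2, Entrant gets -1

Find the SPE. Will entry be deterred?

SPE: (High, Enter|Low, Out|High); Entry deterred. Incumbent net profit = 8

Work:
After Low K: Entrant enters (2 > 0)
After High K: Entrant stays out (-1 < 0)
Incumbent: Low → 3−1=2, High → 15−7=8
Incumbent chooses High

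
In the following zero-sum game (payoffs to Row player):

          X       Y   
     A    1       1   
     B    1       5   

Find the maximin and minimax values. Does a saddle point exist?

Maximin = 1, Minimax = 1, Saddle: True

Work:
Row minimums: [1, 1] → maximin = 1
Column maximums: [1, 5] → minimax = 1
Saddle point exists! Game value = 1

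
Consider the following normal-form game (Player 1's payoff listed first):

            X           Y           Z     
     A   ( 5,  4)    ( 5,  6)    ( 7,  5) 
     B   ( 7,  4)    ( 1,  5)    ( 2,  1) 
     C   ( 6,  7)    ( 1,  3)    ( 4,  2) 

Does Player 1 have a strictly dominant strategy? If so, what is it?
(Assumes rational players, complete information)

No strictly dominant strategy exists for Player 1

Work:
A strategy strictly dominates another if it gives a strictly higher payoff against every opponent action. Compare each pair of P1's strategies column-by-column:
  A vs B: [5 vs 7, 5 vs 1, 7 vs 2] → A does not strictly dominate B (column X: 5 ≤ 7)
  A vs C: [5 vs 6, 5 vs 1, 7 vs 4] → A does not strictly dominate C (column X: 5 ≤ 6)
  B vs A: [7 vs 5, 1 vs 5, 2 vs 7] → B does not strictly dominate A (column Y: 1 ≤ 5)
  B vs C: [7 vs 6, 1 vs 1, 2 vs 4] → B does not strictly dominate C (column Y: 1 ≤ 1)
  C vs A: [6 vs 5, 1 vs 5, 4 vs 7] → C does not strictly dominate A (column Y: 1 ≤ 5)
  C vs B: [6 vs 7, 1 vs 1, 4 vs 2] → C does not strictly dominate B (column X: 6 ≤ 7)
No single strategy strictly dominates all others → no strictly dominant strategy.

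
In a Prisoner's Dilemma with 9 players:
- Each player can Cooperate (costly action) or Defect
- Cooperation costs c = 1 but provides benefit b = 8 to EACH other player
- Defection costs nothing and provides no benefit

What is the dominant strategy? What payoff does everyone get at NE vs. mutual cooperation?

Dominant: Defect; NE payoff = 0; Coop payoff = 63

Work:
Defect dominates (saves cost c = 1, benefit to others is external)
NE: All defect → everyone gets 0
If all cooperate: each receives (8)×8 - 1 = 63
Social dilemma: 63 > 0 but NE gives 0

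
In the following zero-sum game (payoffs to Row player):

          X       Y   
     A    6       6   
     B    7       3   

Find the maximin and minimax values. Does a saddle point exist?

Maximin = 6, Minimax = 6, Saddle: True

Work:
Row minimums: [6, 3] → maximin = 6
Column maximums: [7, 6] → minimax = 6
Saddle point exists! Game value = 6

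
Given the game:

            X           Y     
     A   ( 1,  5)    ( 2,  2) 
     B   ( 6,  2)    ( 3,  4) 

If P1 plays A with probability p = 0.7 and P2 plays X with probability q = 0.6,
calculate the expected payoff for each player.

E[P1] = 2.42, E[P2] = 3.5

Work:
E[P1] = p·q·π₁(A,X) + p·(1-q)·π₁(A,Y) + (1-p)·q·π₁(B,X) + (1-p)·(1-q)·π₁(B,Y)
= 0.7·0.6·1 + 0.7·0.4·2 + 0.3·0.6·6 + 0.3·0.4·3
= 2.42

E[P2] = 3.5 (similar calculation)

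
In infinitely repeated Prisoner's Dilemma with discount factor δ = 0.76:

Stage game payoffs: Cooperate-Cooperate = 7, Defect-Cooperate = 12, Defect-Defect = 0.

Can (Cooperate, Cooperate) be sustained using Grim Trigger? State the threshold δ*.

δ* = 0.4167; since δ = 0.76 ≥ 0.4167, cooperation can be sustained

Work:
For Grim Trigger:
Cooperate forever: 7/(1-δ)
Defect then punished: 12 + 0·δ/(1-δ)
Need: 7/(1-δ) ≥ 12 + 0·δ/(1-δ)
Solving: δ ≥ (T-R)/(T-P) = (12-7)/(12-0) = 0.4167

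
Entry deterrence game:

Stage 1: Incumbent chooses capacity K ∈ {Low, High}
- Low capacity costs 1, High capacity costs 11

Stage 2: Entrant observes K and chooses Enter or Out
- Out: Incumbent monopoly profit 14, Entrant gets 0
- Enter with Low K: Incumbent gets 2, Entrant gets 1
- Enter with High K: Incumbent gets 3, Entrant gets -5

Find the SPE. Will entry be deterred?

SPE: (High, Enter|Low, Out|High); Entry deterred. Incumbent net profit = 3

Work:
After Low K: Entrant enters (1 > 0)
After High K: Entrant stays out (-5 < 0)
Incumbent: Low → 2−1=1, High → 14−11=3
Incumbent chooses High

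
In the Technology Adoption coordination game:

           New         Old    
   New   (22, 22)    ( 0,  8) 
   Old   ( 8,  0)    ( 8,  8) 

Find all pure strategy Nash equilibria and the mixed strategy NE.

Pure NE: (New, New) and (Old, Old); Mixed NE: p = 0.3636, q = 0.3636

Work:
Check pure NE:
(New, New): (22, 22) - no unilateral deviation beneficial
(Old, Old): (8, 8) - no unilateral deviation beneficial
Mixed NE: P1 plays New with p = 0.3636, P2 plays New with q = 0.3636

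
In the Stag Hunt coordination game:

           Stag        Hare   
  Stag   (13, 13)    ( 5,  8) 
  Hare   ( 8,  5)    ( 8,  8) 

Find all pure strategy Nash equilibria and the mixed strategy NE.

Pure NE: (Stag, Stag) and (Hare, Hare); Mixed NE: p = 0.375, q = 0.375

Work:
Check pure NE:
(Stag, Stag): (13, 13) - no unilateral deviation beneficial
(Hare, Hare): (8, 8) - no unilateral deviation beneficial
Mixed NE: P1 plays Stag with p = 0.375, P2 plays Stag with q = 0.375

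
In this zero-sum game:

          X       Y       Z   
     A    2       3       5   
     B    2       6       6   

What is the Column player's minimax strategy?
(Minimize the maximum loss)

Column should play X, value = 2

Work:
Column player minimizes Row's maximum payoff:
Column X: max payoff to Row = 2
Column Y: max payoff to Row = 6
Column Z: max payoff to Row = 6
Minimum is 2, achieved by column X.
Minimax strategy: X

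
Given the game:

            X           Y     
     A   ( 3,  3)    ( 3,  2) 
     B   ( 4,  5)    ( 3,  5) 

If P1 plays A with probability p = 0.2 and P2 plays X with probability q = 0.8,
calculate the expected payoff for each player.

E[P1] = 3.64, E[P2] = 4.56

Work:
E[P1] = p·q·π₁(A,X) + p·(1-q)·π₁(A,Y) + (1-p)·q·π₁(B,X) + (1-p)·(1-q)·π₁(B,Y)
= 0.2·0.8·3 + 0.2·0.2·3 + 0.8·0.8·4 + 0.8·0.2·3
= 3.64

E[P2] = 4.56 (similar calculation)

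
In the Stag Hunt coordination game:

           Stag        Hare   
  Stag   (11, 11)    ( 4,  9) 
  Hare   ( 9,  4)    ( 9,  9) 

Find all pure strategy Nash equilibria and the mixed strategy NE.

Pure NE: (Stag, Stag) and (Hare, Hare); Mixed NE: p = 0.7143, q = 0.7143

Work:
Check pure NE:
(Stag, Stag): (11, 11) - no unilateral deviation beneficial
(Hare, Hare): (9, 9) - no unilateral deviation beneficial
Mixed NE: P1 plays Stag with p = 0.7143, P2 plays Stag with q = 0.7143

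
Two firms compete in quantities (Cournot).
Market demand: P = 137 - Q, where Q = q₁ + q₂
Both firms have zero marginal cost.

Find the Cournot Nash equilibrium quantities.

q₁* = q₂* = 45.67; P* = 45.67

Work:
Profit: π_i = P·q_i = (a - q_i - q_j)·q_i
FOC: ∂π_i/∂q_i = a - 2q_i - q_j = 0
Reaction function: q_i = (137 - q_j)/2
Symmetry: q* = 137/3 = 45.67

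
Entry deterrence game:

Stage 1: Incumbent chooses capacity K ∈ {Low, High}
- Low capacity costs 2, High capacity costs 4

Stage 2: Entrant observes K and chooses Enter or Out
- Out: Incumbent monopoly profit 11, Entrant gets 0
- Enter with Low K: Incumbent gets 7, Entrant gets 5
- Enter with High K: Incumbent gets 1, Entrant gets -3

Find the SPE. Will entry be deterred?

SPE: (High, Enter|Low, Out|High); Entry deterred. Incumbent net profit = 7

Work:
After Low K: Entrant enters (5 > 0)
After High K: Entrant stays out (-3 < 0)
Incumbent: Low → 7−2=5, High → 11−4=7
Incumbent chooses High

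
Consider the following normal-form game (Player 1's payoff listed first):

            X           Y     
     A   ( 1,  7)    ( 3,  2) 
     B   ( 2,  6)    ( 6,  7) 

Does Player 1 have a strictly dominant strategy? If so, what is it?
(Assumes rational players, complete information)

Yes, Player 1's strictly dominant strategy is B

Work:
A strategy strictly dominates another if it gives a strictly higher payoff against every opponent action. Compare each pair of P1's strategies column-by-column:
  A vs B: [1 vs 2, 3 vs 6] → A does not strictly dominate B (column X: 1 ≤ 2)
  B vs A: [2 vs 1, 6 vs 3] → B strictly dominates A
B strictly dominates every other strategy → strictly dominant.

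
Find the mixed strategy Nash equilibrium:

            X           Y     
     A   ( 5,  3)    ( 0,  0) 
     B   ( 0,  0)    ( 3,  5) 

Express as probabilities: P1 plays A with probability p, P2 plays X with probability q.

p = 0.625, q = 0.375

Work:
Find probabilities that make opponent indifferent:
P2 chooses q to make P1 indifferent between A and B
P1 chooses p to make P2 indifferent between X and Y
Mixed NE: P1 plays (A: 0.625, B: 0.375), P2 plays (X: 0.375, Y: 0.625)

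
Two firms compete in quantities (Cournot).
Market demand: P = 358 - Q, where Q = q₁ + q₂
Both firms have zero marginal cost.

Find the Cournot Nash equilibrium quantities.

q₁* = q₂* = 119.33; P* = 119.33

Work:
Profit: π_i = P·q_i = (a - q_i - q_j)·q_i
FOC: ∂π_i/∂q_i = a - 2q_i - q_j = 0
Reaction function: q_i = (358 - q_j)/2
Symmetry: q* = 358/3 = 119.33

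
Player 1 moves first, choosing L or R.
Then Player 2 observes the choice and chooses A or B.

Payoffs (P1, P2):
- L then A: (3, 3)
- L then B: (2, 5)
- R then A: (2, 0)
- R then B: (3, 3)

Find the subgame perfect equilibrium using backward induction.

P1 plays R, P2 plays B after L and B after R; Payoff (3, 3)

Work:
Backward induction:
After L: P2 chooses B → P1 gets 2
After R: P2 chooses B → P1 gets 3
P1 chooses R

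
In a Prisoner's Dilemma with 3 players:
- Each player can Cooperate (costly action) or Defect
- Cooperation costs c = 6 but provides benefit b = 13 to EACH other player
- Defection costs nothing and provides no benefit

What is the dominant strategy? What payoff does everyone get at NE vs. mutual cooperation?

Dominant: Defect; NE payoff = 0; Coop payoff = 20

Work:
Defect dominates (saves cost c = 6, benefit to others is external)
NE: All defect → everyone gets 0
If all cooperate: each receives (2)×13 - 6 = 20
Social dilemma: 20 > 0 but NE gives 0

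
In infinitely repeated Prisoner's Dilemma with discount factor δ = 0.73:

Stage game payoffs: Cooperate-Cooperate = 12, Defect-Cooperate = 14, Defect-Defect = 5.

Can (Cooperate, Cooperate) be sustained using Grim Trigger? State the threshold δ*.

δ* = 0.2222; since δ = 0.73 ≥ 0.2222, cooperation can be sustained

Work:
For Grim Trigger:
Cooperate forever: 12/(1-δ)
Defect then punished: 14 + 5·δ/(1-δ)
Need: 12/(1-δ) ≥ 14 + 5·δ/(1-δ)
Solving: δ ≥ (T-R)/(T-P) = (14-12)/(14-5) = 0.2222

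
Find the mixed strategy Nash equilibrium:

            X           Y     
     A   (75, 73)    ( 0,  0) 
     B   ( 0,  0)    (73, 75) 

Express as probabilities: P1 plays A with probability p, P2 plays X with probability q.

p = 0.5068, q = 0.4932

Work:
Find probabilities that make opponent indifferent:
P2 chooses q to make P1 indifferent between A and B
P1 chooses p to make P2 indifferent between X and Y
Mixed NE: P1 plays (A: 0.5068, B: 0.4932), P2 plays (X: 0.4932, Y: 0.5068)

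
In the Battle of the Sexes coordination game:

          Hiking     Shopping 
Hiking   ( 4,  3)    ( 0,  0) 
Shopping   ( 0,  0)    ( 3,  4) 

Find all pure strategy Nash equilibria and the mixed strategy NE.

Pure NE: (Hiking, Hiking) and (Shopping, Shopping); Mixed NE: p = 0.5714, q = 0.4286

Work:
Check pure NE:
(Hiking, Hiking): (4, 3) - no unilateral deviation beneficial
(Shopping, Shopping): (3, 4) - no unilateral deviation beneficial
Mixed NE: P1 plays Hiking with p = 0.5714, P2 plays Hiking with q = 0.4286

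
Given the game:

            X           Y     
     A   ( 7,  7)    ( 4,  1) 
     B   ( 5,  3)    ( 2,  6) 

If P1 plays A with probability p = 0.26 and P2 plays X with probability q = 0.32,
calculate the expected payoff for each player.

E[P1] = 3.48, E[P2] = 4.4888

Work:
E[P1] = p·q·π₁(A,X) + p·(1-q)·π₁(A,Y) + (1-p)·q·π₁(B,X) + (1-p)·(1-q)·π₁(B,Y)
= 0.26·0.32·7 + 0.26·0.68·4 + 0.74·0.32·5 + 0.74·0.68·2
= 3.48

E[P2] = 4.4888 (similar calculation)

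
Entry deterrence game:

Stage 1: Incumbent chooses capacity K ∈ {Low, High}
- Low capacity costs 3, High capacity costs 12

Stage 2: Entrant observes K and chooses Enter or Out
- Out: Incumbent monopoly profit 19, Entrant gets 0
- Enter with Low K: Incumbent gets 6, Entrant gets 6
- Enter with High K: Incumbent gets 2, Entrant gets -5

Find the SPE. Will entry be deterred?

SPE: (High, Enter|Low, Out|High); Entry deterred. Incumbent net profit = 7

Work:
After Low K: Entrant enters (6 > 0)
After High K: Entrant stays out (-5 < 0)
Incumbent: Low → 6−3=3, High → 19−12=7
Incumbent chooses High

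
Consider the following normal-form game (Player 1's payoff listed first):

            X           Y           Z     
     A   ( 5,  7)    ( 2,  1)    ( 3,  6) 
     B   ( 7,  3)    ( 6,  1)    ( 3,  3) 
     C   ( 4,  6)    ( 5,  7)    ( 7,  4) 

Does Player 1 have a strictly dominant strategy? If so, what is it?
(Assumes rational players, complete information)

No strictly dominant strategy exists for Player 1

Work:
A strategy strictly dominates another if it gives a strictly higher payoff against every opponent action. Compare each pair of P1's strategies column-by-column:
  A vs B: [5 vs 7, 2 vs 6, 3 vs 3] → A does not strictly dominate B (column X: 5 ≤ 7)
  A vs C: [5 vs 4, 2 vs 5, 3 vs 7] → A does not strictly dominate C (column Y: 2 ≤ 5)
  B vs A: [7 vs 5, 6 vs 2, 3 vs 3] → B does not strictly dominate A (column Z: 3 ≤ 3)
  B vs C: [7 vs 4, 6 vs 5, 3 vs 7] → B does not strictly dominate C (column Z: 3 ≤ 7)
  C vs A: [4 vs 5, 5 vs 2, 7 vs 3] → C does not strictly dominate A (column X: 4 ≤ 5)
  C vs B: [4 vs 7, 5 vs 6, 7 vs 3] → C does not strictly dominate B (column X: 4 ≤ 7)
No single strategy strictly dominates all others → no strictly dominant strategy.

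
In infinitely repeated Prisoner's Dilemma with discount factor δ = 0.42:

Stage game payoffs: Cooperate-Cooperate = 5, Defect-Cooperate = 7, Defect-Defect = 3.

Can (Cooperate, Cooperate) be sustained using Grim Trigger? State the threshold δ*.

δ* = 0.5; since δ = 0.42 < 0.5, cooperation cannot be sustained

Work:
For Grim Trigger:
Cooperate forever: 5/(1-δ)
Defect then punished: 7 + 3·δ/(1-δ)
Need: 5/(1-δ) ≥ 7 + 3·δ/(1-δ)
Solving: δ ≥ (T-R)/(T-P) = (7-5)/(7-3) = 0.5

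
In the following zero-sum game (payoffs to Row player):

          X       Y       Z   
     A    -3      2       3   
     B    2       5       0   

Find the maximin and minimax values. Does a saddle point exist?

Maximin = 0, Minimax = 2, Saddle: False

Work:
Row minimums: [-3, 0] → maximin = 0
Column maximums: [2, 5, 3] → minimax = 2
No saddle point (maximin ≠ minimax). Mixed strategy needed.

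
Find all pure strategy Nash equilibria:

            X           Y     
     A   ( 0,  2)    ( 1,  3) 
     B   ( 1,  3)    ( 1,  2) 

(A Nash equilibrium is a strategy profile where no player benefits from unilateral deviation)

Nash equilibrium: (A, Y), (B, X)

Work:
Best responses:
  P1 vs X: payoffs [0, 1] → best response B (payoff 1)
  P1 vs Y: payoffs [1, 1] → best response A/B (payoff 1)
  P2 vs A: payoffs [2, 3] → best response Y (payoff 3)
  P2 vs B: payoffs [3, 2] → best response X (payoff 3)
Mutual best responses: (A,Y), (B,X) → Nash equilibria.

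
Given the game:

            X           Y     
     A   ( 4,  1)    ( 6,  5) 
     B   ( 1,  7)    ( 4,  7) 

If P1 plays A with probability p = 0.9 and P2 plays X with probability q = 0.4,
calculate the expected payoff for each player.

E[P1] = 4.96, E[P2] = 3.76

Work:
E[P1] = p·q·π₁(A,X) + p·(1-q)·π₁(A,Y) + (1-p)·q·π₁(B,X) + (1-p)·(1-q)·π₁(B,Y)
= 0.9·0.4·4 + 0.9·0.6·6 + 0.1·0.4·1 + 0.1·0.6·4
= 4.96

E[P2] = 3.76 (similar calculation)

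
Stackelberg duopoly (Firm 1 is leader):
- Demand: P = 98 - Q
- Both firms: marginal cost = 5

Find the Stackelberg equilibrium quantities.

q₁* (leader) = 46.5, q₂* (follower) = 23.25

Work:
Follower's reaction: q₂ = (a - c - q₁)/2
Leader substitutes: π₁ = q₁·(a - q₁ - (a-c-q₁)/2 - c)
FOC: q₁* = (98 - 5)/2 = 46.50
Then: q₂* = (98 - 5 - 46.5)/2 = 23.25
Leader has first-mover advantage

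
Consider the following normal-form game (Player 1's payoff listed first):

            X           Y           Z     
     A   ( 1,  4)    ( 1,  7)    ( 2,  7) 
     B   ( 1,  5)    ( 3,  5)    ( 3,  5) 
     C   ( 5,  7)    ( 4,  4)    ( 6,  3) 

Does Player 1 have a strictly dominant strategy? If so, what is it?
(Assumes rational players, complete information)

Yes, Player 1's strictly dominant strategy is C

Work:
A strategy strictly dominates another if it gives a strictly higher payoff against every opponent action. Compare each pair of P1's strategies column-by-column:
  A vs B: [1 vs 1, 1 vs 3, 2 vs 3] → A does not strictly dominate B (column X: 1 ≤ 1)
  A vs C: [1 vs 5, 1 vs 4, 2 vs 6] → A does not strictly dominate C (column X: 1 ≤ 5)
  B vs A: [1 vs 1, 3 vs 1, 3 vs 2] → B does not strictly dominate A (column X: 1 ≤ 1)
  B vs C: [1 vs 5, 3 vs 4, 3 vs 6] → B does not strictly dominate C (column X: 1 ≤ 5)
  C vs A: [5 vs 1, 4 vs 1, 6 vs 2] → C strictly dominates A
  C vs B: [5 vs 1, 4 vs 3, 6 vs 3] → C strictly dominates B
C strictly dominates every other strategy → strictly dominant.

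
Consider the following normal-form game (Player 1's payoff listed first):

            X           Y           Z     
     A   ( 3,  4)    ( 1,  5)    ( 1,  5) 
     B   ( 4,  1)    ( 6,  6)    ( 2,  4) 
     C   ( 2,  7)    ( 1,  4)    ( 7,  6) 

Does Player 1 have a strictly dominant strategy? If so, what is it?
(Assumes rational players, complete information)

No strictly dominant strategy exists for Player 1

Work:
A strategy strictly dominates another if it gives a strictly higher payoff against every opponent action. Compare each pair of P1's strategies column-by-column:
  A vs B: [3 vs 4, 1 vs 6, 1 vs 2] → A does not strictly dominate B (column X: 3 ≤ 4)
  A vs C: [3 vs 2, 1 vs 1, 1 vs 7] → A does not strictly dominate C (column Y: 1 ≤ 1)
  B vs A: [4 vs 3, 6 vs 1, 2 vs 1] → B strictly dominates A
  B vs C: [4 vs 2, 6 vs 1, 2 vs 7] → B does not strictly dominate C (column Z: 2 ≤ 7)
  C vs A: [2 vs 3, 1 vs 1, 7 vs 1] → C does not strictly dominate A (column X: 2 ≤ 3)
  C vs B: [2 vs 4, 1 vs 6, 7 vs 2] → C does not strictly dominate B (column X: 2 ≤ 4)
No single strategy strictly dominates all others → no strictly dominant strategy.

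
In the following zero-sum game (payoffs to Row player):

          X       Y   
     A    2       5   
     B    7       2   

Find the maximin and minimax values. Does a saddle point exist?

Maximin = 2, Minimax = 5, Saddle: False

Work:
Row minimums: [2, 2] → maximin = 2
Column maximums: [7, 5] → minimax = 5
No saddle point (maximin ≠ minimax). Mixed strategy needed.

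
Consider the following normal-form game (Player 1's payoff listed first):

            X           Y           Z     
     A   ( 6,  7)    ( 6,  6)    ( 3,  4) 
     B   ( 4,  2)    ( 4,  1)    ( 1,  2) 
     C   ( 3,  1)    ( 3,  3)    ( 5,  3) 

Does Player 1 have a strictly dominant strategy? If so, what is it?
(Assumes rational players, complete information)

No strictly dominant strategy exists for Player 1

Work:
A strategy strictly dominates another if it gives a strictly higher payoff against every opponent action. Compare each pair of P1's strategies column-by-column:
  A vs B: [6 vs 4, 6 vs 4, 3 vs 1] → A strictly dominates B
  A vs C: [6 vs 3, 6 vs 3, 3 vs 5] → A does not strictly dominate C (column Z: 3 ≤ 5)
  B vs A: [4 vs 6, 4 vs 6, 1 vs 3] → B does not strictly dominate A (column X: 4 ≤ 6)
  B vs C: [4 vs 3, 4 vs 3, 1 vs 5] → B does not strictly dominate C (column Z: 1 ≤ 5)
  C vs A: [3 vs 6, 3 vs 6, 5 vs 3] → C does not strictly dominate A (column X: 3 ≤ 6)
  C vs B: [3 vs 4, 3 vs 4, 5 vs 1] → C does not strictly dominate B (column X: 3 ≤ 4)
No single strategy strictly dominates all others → no strictly dominant strategy.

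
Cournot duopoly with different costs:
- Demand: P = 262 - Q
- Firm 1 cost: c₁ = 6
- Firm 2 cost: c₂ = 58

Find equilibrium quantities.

q₁* = 102.67, q₂* = 50.67

Work:
Reaction: q₁ = (262 - 6 - q₂)/2
Reaction: q₂ = (262 - 58 - q₁)/2
Solve simultaneously:
q₁* = (262 - 2×6 + 58)/3 = 102.67
q₂* = (262 - 2×58 + 6)/3 = 50.67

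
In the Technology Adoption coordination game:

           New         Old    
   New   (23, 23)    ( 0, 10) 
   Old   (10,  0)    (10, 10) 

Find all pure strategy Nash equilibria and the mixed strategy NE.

Pure NE: (New, New) and (Old, Old); Mixed NE: p = 0.4348, q = 0.4348

Work:
Check pure NE:
(New, New): (23, 23) - no unilateral deviation beneficial
(Old, Old): (10, 10) - no unilateral deviation beneficial
Mixed NE: P1 plays New with p = 0.4348, P2 plays New with q = 0.4348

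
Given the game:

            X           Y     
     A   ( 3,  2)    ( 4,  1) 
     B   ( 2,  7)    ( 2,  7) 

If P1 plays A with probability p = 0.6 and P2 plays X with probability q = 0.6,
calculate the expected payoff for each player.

E[P1] = 2.84, E[P2] = 3.76

Work:
E[P1] = p·q·π₁(A,X) + p·(1-q)·π₁(A,Y) + (1-p)·q·π₁(B,X) + (1-p)·(1-q)·π₁(B,Y)
= 0.6·0.6·3 + 0.6·0.4·4 + 0.4·0.6·2 + 0.4·0.4·2
= 2.84

E[P2] = 3.76 (similar calculation)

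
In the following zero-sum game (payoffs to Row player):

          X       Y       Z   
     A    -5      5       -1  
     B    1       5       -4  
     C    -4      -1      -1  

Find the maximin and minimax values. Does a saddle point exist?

Maximin = -4, Minimax = -1, Saddle: False

Work:
Row minimums: [-5, -4, -4] → maximin = -4
Column maximums: [1, 5, -1] → minimax = -1
No saddle point (maximin ≠ minimax). Mixed strategy needed.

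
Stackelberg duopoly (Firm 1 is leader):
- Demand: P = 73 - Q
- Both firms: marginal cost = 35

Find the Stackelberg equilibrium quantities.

q₁* (leader) = 19.0, q₂* (follower) = 9.5

Work:
Follower's reaction: q₂ = (a - c - q₁)/2
Leader substitutes: π₁ = q₁·(a - q₁ - (a-c-q₁)/2 - c)
FOC: q₁* = (73 - 35)/2 = 19.00
Then: q₂* = (73 - 35 - 19.0)/2 = 9.50
Leader has first-mover advantage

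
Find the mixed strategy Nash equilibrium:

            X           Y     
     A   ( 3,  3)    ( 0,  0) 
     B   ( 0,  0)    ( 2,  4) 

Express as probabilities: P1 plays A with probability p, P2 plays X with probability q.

p = 0.5714, q = 0.4

Work:
Find probabilities that make opponent indifferent:
P2 chooses q to make P1 indifferent between A and B
P1 chooses p to make P2 indifferent between X and Y
Mixed NE: P1 plays (A: 0.5714, B: 0.4286), P2 plays (X: 0.4, Y: 0.6)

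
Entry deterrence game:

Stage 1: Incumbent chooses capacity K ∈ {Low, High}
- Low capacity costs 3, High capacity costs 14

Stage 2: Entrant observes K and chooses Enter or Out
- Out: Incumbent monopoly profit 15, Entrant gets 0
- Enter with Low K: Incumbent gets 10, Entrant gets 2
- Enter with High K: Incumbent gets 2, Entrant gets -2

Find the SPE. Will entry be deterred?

SPE: (Low, Enter|Low, Out|High); Entry not deterred. Incumbent net profit = 7, Entrant gets 2

Work:
After Low K: Entrant enters (2 > 0)
After High K: Entrant stays out (-2 < 0)
Incumbent: Low → 10−3=7, High → 15−14=1
Incumbent chooses Low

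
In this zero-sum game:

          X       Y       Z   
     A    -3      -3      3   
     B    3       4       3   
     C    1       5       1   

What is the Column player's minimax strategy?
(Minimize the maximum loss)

Column should play X or Z (all achieve the minimum), value = 3

Work:
Column player minimizes Row's maximum payoff:
Column X: max payoff to Row = 3
Column Y: max payoff to Row = 5
Column Z: max payoff to Row = 3
Minimum is 3, achieved by columns X, Z (tied).
Each of X or Z is a minimax strategy.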